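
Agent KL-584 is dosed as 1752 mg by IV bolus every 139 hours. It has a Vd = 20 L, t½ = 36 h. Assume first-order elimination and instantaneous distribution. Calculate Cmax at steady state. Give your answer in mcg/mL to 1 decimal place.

Over one 139-h interval, 139/36 ≈ 3.8611 half-lives elapse, leaving f ≈ 0.0688 of each dose.
Accumulation ratio R = 1/(1 − f) ≈ 1/0.9312 ≈ 1.0739.
Each bolus raises the concentration by D/Vd = 1752/20 ≈ 87.600 mcg/mL.
Cmax,ss = C₀/(1 − f) ≈ 87.600/0.9312 ≈ 94.072 mcg/mL.

94.1 mcg/mL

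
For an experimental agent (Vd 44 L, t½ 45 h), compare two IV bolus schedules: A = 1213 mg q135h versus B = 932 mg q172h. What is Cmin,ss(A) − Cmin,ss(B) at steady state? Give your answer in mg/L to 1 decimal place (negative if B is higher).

Regimen A: f = (1/2)^(135/45) ≈ 0.1250; Cmin,ss = (1213/44)·f/(1−f) ≈ 3.938 mg/L.
Regimen B: f = (1/2)^(172/45) ≈ 0.0707; Cmin,ss = (932/44)·f/(1−f) ≈ 1.611 mg/L.
Difference ≈ 3.938 − 1.611 ≈ 2.327 mg/L.

2.3 mg/L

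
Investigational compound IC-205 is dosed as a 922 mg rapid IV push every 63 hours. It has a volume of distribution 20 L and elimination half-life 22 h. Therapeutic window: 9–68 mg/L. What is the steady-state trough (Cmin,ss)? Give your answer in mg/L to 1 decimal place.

7.3 mg/L

τ/t½ = 63/22 ≈ 2.8636, so fraction remaining f = (1/2)^(63/22) ≈ 0.1374.
Accumulation ratio R = 1/(1 − f) ≈ 1/0.8626 ≈ 1.1593.
Each bolus raises the concentration by D/Vd = 922/20 ≈ 46.100 mg/L.
Steady-state peak Cmax,ss = C₀·R ≈ 46.100 × 1.1593 ≈ 53.444 mg/L.
Steady-state trough Cmin,ss = Cmax,ss·f ≈ 53.444 × 0.1374 ≈ 7.343 mg/L.
Trough 7.3 mg/L vs MEC 9 mg/L: subtherapeutic.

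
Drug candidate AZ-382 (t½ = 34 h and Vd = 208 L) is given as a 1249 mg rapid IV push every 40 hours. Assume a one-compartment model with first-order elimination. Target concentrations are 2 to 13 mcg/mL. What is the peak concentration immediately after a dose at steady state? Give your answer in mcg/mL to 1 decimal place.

k = ln2/t½ = ln2/34 ≈ 0.020387 h⁻¹; fraction remaining f = e^(−kτ) = e^(−0.020387×40) ≈ 0.4424.
At steady state, accumulation factor R = 1/(1 − e^(−kτ)) ≈ 1.7934.
Each bolus raises the concentration by D/Vd = 1249/208 ≈ 6.005 mcg/mL.
Steady-state peak Cmax,ss = C₀·R ≈ 6.005 × 1.7934 ≈ 10.769 mcg/mL.
Peak 10.8 mcg/mL vs MTC 13 mcg/mL: below toxic threshold.

10.8 mcg/mL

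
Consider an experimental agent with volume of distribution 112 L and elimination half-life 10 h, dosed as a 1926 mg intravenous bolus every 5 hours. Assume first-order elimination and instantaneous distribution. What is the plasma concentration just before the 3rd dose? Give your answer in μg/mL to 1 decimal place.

20.8 μg/mL

f = (1/2)^(τ/t½) = (1/2)^(5/10) ≈ 0.7071.
C₀ = D/Vd = 1926/112 ≈ 17.196 μg/mL.
Before the 3rd dose, 2 doses have been given. Superposition: Cmin = C₀·(f + f²).
≈ 17.196 × (0.7071 + 0.5000) ≈ 17.196 × 1.2071 ≈ 20.757 μg/mL.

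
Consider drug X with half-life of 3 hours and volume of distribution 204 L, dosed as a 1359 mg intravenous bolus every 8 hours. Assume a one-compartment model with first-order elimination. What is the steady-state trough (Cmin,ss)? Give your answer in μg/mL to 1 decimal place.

1.2 μg/mL

τ/t½ = 8/3 ≈ 2.6667, so fraction remaining f = (1/2)^(8/3) ≈ 0.1575.
Single-dose peak C₀ = D/Vd = 1359/204 ≈ 6.662 μg/mL.
Steady-state trough Cmin,ss = C₀·f/(1−f) ≈ 6.662 × 0.1575/0.8425 ≈ 1.245 μg/mL.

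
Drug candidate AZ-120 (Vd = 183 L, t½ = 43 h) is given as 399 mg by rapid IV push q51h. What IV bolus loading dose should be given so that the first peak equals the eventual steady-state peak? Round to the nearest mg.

f = (1/2)^(51/43) ≈ 0.439506; accumulation ratio R = 1/(1−f) ≈ 1.78414.
Loading dose to hit Cmax,ss on first dose: D_load = D_maint·R ≈ 399 × 1.78414 ≈ 711.87 mg.

712 mg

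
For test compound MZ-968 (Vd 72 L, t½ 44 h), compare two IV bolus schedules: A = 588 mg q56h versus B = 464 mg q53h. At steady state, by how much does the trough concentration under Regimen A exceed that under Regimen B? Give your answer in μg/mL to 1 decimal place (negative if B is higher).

Regimen A: f = (1/2)^(56/44) ≈ 0.4139; Cmin,ss = (588/72)·f/(1−f) ≈ 5.767 μg/mL.
Regimen B: f = (1/2)^(53/44) ≈ 0.4339; Cmin,ss = (464/72)·f/(1−f) ≈ 4.939 μg/mL.
Difference ≈ 5.767 − 4.939 ≈ 0.828 μg/mL.

0.8 μg/mL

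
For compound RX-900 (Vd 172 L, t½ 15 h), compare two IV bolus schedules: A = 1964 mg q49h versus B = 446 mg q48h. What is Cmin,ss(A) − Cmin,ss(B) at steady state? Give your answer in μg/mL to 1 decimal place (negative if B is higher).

1.0 μg/mL

Regimen A: f = (1/2)^(49/15) ≈ 0.1039; Cmin,ss = (1964/172)·f/(1−f) ≈ 1.324 μg/mL.
Regimen B: f = (1/2)^(48/15) ≈ 0.1088; Cmin,ss = (446/172)·f/(1−f) ≈ 0.317 μg/mL.
Difference ≈ 1.324 − 0.317 ≈ 1.007 μg/mL.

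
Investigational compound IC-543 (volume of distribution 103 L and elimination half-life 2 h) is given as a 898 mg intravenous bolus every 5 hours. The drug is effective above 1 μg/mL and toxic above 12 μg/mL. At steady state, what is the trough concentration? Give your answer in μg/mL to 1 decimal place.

1.9 μg/mL

k = ln2/t½ = ln2/2 ≈ 0.346574 h⁻¹; fraction remaining f = e^(−kτ) = e^(−0.346574×5) ≈ 0.1768.
At steady state, accumulation factor R = 1/(1 − e^(−kτ)) ≈ 1.2148.
Single-dose peak C₀ = D/Vd = 898/103 ≈ 8.718 μg/mL.
Steady-state peak Cmax,ss = C₀·R ≈ 8.718 × 1.2148 ≈ 10.591 μg/mL.
One interval later, Cmin,ss = Cmax,ss·e^(−kτ) ≈ 10.591 × 0.1768 ≈ 1.872 μg/mL.
Trough 1.9 μg/mL vs MEC 1 μg/mL: adequate.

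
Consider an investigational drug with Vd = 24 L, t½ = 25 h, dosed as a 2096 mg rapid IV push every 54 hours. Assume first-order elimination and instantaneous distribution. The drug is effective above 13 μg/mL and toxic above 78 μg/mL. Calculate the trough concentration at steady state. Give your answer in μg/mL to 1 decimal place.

Over one 54-h interval, 54/25 ≈ 2.16 half-lives elapse, leaving f ≈ 0.2238 of each dose.
Accumulation ratio R = 1/(1 − f) ≈ 1/0.7762 ≈ 1.2883.
Each bolus raises the concentration by D/Vd = 2096/24 ≈ 87.333 μg/mL.
Steady-state peak Cmax,ss = C₀·R ≈ 87.333 × 1.2883 ≈ 112.511 μg/mL.
Steady-state trough Cmin,ss = Cmax,ss·f ≈ 112.511 × 0.2238 ≈ 25.180 μg/mL.
Trough 25.2 μg/mL vs MEC 13 μg/mL: adequate.

25.2 μg/mL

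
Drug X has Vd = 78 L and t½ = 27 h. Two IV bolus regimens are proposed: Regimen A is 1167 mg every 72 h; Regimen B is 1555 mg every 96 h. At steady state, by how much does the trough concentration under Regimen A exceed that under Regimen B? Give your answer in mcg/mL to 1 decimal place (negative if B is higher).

Regimen A: f = (1/2)^(72/27) ≈ 0.1575; Cmin,ss = (1167/78)·f/(1−f) ≈ 2.797 mcg/mL.
Regimen B: f = (1/2)^(96/27) ≈ 0.0850; Cmin,ss = (1555/78)·f/(1−f) ≈ 1.852 mcg/mL.
Difference ≈ 2.797 − 1.852 ≈ 0.945 mcg/mL.

0.9 mcg/mL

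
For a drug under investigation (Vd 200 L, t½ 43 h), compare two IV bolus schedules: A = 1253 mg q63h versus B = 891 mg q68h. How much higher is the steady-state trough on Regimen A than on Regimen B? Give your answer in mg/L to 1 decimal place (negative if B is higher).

1.3 mg/L

Regimen A: f = (1/2)^(63/43) ≈ 0.3622; Cmin,ss = (1253/200)·f/(1−f) ≈ 3.558 mg/L.
Regimen B: f = (1/2)^(68/43) ≈ 0.3342; Cmin,ss = (891/200)·f/(1−f) ≈ 2.236 mg/L.
Difference ≈ 3.558 − 2.236 ≈ 1.322 mg/L.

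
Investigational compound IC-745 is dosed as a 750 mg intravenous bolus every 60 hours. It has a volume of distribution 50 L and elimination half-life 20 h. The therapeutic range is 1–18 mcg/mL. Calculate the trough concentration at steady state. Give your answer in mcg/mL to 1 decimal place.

2.1 mcg/mL

τ = 60 h = 3 half-lives, so f = (1/2)^3 = 0.125.
Accumulation ratio R = 1/(1 − f) = 1/0.875 = 8/7.
Single-dose peak C₀ = D/Vd = 750/50 = 15 mcg/mL.
Steady-state peak Cmax,ss = C₀·R = 15 × 8/7 ≈ 17.143 mcg/mL.
Steady-state trough Cmin,ss = Cmax,ss·f ≈ 17.143 × 0.125 ≈ 2.143 mcg/mL.
Trough 2.1 mcg/mL vs MEC 1 mcg/mL: adequate.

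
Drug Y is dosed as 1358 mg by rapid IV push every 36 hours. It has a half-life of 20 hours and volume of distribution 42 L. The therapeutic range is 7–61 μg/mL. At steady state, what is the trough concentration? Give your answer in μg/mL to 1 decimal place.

13.0 μg/mL

k = ln2/t½ = ln2/20 ≈ 0.034657 h⁻¹; fraction remaining f = e^(−kτ) = e^(−0.034657×36) ≈ 0.2872.
Accumulation ratio R = 1/(1 − f) ≈ 1/0.7128 ≈ 1.4029.
Single-dose peak C₀ = D/Vd = 1358/42 ≈ 32.333 μg/mL.
Steady-state peak Cmax,ss = C₀·R ≈ 32.333 × 1.4029 ≈ 45.360 μg/mL.
One interval later, Cmin,ss = Cmax,ss·e^(−kτ) ≈ 45.360 × 0.2872 ≈ 13.027 μg/mL.
Trough 13.0 μg/mL vs MEC 7 μg/mL: adequate.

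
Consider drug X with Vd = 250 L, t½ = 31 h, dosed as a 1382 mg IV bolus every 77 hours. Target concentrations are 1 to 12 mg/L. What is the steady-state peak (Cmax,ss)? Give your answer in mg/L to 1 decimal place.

Over one 77-h interval, 77/31 ≈ 2.4839 half-lives elapse, leaving f ≈ 0.1788 of each dose.
Accumulation ratio R = 1/(1 − f) ≈ 1/0.8212 ≈ 1.2177.
Each bolus raises the concentration by D/Vd = 1382/250 ≈ 5.528 mg/L.
Steady-state peak Cmax,ss = C₀·R ≈ 5.528 × 1.2177 ≈ 6.731 mg/L.
Peak 6.7 mg/L vs MTC 12 mg/L: below toxic threshold.

6.7 mg/L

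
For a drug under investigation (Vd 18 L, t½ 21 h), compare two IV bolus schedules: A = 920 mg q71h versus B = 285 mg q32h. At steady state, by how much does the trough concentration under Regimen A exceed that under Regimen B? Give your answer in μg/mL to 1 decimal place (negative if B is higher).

-3.0 μg/mL

Regimen A: f = (1/2)^(71/21) ≈ 0.0960; Cmin,ss = (920/18)·f/(1−f) ≈ 5.428 μg/mL.
Regimen B: f = (1/2)^(32/21) ≈ 0.3478; Cmin,ss = (285/18)·f/(1−f) ≈ 8.443 μg/mL.
Difference ≈ 5.428 − 8.443 ≈ -3.015 μg/mL.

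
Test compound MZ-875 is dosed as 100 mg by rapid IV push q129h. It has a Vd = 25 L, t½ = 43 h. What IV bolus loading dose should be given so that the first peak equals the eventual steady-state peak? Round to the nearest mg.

114 mg

f = (1/2)^(129/43) ≈ 0.125000; accumulation ratio R = 1/(1−f) ≈ 1.14286.
Loading dose to hit Cmax,ss on first dose: D_load = D_maint·R ≈ 100 × 1.14286 ≈ 114.29 mg.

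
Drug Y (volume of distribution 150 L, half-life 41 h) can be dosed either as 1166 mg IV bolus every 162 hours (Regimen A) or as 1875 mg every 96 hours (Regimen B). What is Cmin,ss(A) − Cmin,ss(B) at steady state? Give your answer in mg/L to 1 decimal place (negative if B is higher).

-2.5 mg/L

Regimen A: f = (1/2)^(162/41) ≈ 0.0646; Cmin,ss = (1166/150)·f/(1−f) ≈ 0.537 mg/L.
Regimen B: f = (1/2)^(96/41) ≈ 0.1973; Cmin,ss = (1875/150)·f/(1−f) ≈ 3.072 mg/L.
Difference ≈ 0.537 − 3.072 ≈ -2.535 mg/L.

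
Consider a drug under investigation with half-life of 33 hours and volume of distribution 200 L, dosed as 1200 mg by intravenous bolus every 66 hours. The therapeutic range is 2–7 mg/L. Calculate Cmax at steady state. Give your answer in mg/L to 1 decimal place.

8.0 mg/L

The dosing interval is 2 half-lives, so f = 2^(−2) = 0.25.
At steady state, R = 1/(1 − 0.25) = 4/3.
Single-dose peak C₀ = D/Vd = 1200/200 = 6 mg/L.
Steady-state peak Cmax,ss = C₀·R = 6 × 4/3 ≈ 8.000 mg/L.
Peak 8.0 mg/L vs MTC 7 mg/L: exceeds toxic threshold.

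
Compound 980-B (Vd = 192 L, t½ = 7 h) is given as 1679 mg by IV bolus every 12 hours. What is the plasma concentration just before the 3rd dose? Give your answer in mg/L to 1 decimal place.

f = (1/2)^(τ/t½) = (1/2)^(12/7) ≈ 0.3048.
C₀ = D/Vd = 1679/192 ≈ 8.745 mg/L.
Before the 3rd dose, 2 doses have been given. Superposition: Cmin = C₀·(f + f²).
≈ 8.745 × (0.3048 + 0.0929) ≈ 8.745 × 0.3977 ≈ 3.478 mg/L.

3.5 mg/L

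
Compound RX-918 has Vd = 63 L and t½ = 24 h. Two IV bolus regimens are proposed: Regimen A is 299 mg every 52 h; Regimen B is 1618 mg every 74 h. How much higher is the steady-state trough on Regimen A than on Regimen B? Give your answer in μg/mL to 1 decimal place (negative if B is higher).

Regimen A: f = (1/2)^(52/24) ≈ 0.2227; Cmin,ss = (299/63)·f/(1−f) ≈ 1.360 μg/mL.
Regimen B: f = (1/2)^(74/24) ≈ 0.1180; Cmin,ss = (1618/63)·f/(1−f) ≈ 3.436 μg/mL.
Difference ≈ 1.360 − 3.436 ≈ -2.076 μg/mL.

-2.1 μg/mL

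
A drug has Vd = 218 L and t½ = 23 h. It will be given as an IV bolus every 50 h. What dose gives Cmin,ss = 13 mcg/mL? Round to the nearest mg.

9954 mg

τ/t½ = 50/23 ≈ 2.1739, so f = (1/2)^(50/23) ≈ 0.221609.
Cmin,ss = (D/Vd)·f/(1−f), so D = Cmin,ss·Vd·(1−f)/f.
D = 13 × 218 × (1−f)/f ≈ 13 × 218 × 3.51245 ≈ 9954.28 mg.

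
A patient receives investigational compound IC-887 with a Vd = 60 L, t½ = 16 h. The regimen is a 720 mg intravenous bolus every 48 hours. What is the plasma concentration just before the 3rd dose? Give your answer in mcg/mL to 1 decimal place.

1.7 mcg/mL

f = (1/2)^(τ/t½) = (1/2)^(48/16) ≈ 0.1250.
C₀ = D/Vd = 720/60 ≈ 12.000 mcg/mL.
Before the 3rd dose, 2 doses have been given. Superposition: Cmin = C₀·(f + f²).
≈ 12.000 × (0.1250 + 0.0156) ≈ 12.000 × 0.1406 ≈ 1.687 mcg/mL.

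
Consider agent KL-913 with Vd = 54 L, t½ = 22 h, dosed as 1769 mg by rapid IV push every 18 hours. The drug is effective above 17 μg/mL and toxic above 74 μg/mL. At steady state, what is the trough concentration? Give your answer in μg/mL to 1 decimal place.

Over one 18-h interval, 18/22 ≈ 0.81818 half-lives elapse, leaving f ≈ 0.5672 of each dose.
Accumulation ratio R = 1/(1 − f) ≈ 1/0.4328 ≈ 2.3105.
Single-dose peak C₀ = D/Vd = 1769/54 ≈ 32.759 μg/mL.
Cmax,ss = C₀/(1 − f) ≈ 32.759/0.4328 ≈ 75.691 μg/mL.
Steady-state trough Cmin,ss = Cmax,ss·f ≈ 75.691 × 0.5672 ≈ 42.932 μg/mL.
Trough 42.9 μg/mL vs MEC 17 μg/mL: adequate.

42.9 μg/mL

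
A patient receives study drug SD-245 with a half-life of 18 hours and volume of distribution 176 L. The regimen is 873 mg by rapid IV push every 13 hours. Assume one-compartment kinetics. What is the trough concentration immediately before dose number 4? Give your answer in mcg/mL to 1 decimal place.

f = (1/2)^(τ/t½) = (1/2)^(13/18) ≈ 0.6062.
C₀ = D/Vd = 873/176 ≈ 4.960 mcg/mL.
Before the 4th dose, 3 doses have been given. Superposition: Cmin = C₀·(f + f² + … + f^3).
≈ 4.960 × (0.6062 + 0.3675 + 0.2228) ≈ 4.960 × 1.1965 ≈ 5.935 mcg/mL.

5.9 mcg/mL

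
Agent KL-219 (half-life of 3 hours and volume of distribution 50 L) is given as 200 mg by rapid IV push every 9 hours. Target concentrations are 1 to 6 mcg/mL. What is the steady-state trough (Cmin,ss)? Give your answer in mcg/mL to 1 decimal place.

τ = 9 h = 3 half-lives, so f = (1/2)^3 = 0.125.
Accumulation ratio R = 1/(1 − f) = 1/0.875 = 8/7.
Single-dose peak C₀ = D/Vd = 200/50 = 4 mcg/mL.
Steady-state peak Cmax,ss = C₀·R = 4 × 8/7 ≈ 4.571 mcg/mL.
Steady-state trough Cmin,ss = Cmax,ss·f ≈ 4.571 × 0.125 ≈ 0.571 mcg/mL.
Trough 0.6 mcg/mL vs MEC 1 mcg/mL: subtherapeutic.

0.6 mcg/mL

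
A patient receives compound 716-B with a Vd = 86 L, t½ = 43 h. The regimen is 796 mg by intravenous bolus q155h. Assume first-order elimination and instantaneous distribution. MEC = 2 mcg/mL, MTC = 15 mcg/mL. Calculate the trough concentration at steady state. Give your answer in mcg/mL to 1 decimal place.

Over one 155-h interval, 155/43 ≈ 3.6047 half-lives elapse, leaving f ≈ 0.0822 of each dose.
Accumulation ratio R = 1/(1 − f) ≈ 1/0.9178 ≈ 1.0896.
Single-dose peak C₀ = D/Vd = 796/86 ≈ 9.256 mcg/mL.
Steady-state peak Cmax,ss = C₀·R ≈ 9.256 × 1.0896 ≈ 10.085 mcg/mL.
Steady-state trough Cmin,ss = Cmax,ss·f ≈ 10.085 × 0.0822 ≈ 0.829 mcg/mL.
Trough 0.8 mcg/mL vs MEC 2 mcg/mL: subtherapeutic.

0.8 mcg/mL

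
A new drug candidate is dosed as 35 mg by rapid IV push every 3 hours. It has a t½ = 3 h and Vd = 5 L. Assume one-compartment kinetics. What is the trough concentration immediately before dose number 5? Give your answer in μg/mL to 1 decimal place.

6.6 μg/mL

f = (1/2)^(τ/t½) = (1/2)^(3/3) ≈ 0.5000.
C₀ = D/Vd = 35/5 ≈ 7.000 μg/mL.
Before the 5th dose, 4 doses have been given. Superposition: Cmin = C₀·(f + f² + … + f^4).
≈ 7.000 × (0.5000 + 0.2500 + 0.1250 + 0.0625) ≈ 7.000 × 0.9375 ≈ 6.562 μg/mL.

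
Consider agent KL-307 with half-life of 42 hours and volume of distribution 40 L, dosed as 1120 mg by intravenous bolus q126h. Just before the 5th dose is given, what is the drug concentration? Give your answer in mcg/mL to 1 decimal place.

f = (1/2)^(τ/t½) = (1/2)^(126/42) ≈ 0.1250.
C₀ = D/Vd = 1120/40 ≈ 28.000 mcg/mL.
Before the 5th dose, 4 doses have been given. Superposition: Cmin = C₀·(f + f² + … + f^4).
≈ 28.000 × (0.1250 + 0.0156 + 0.0020 + 0.0002) ≈ 28.000 × 0.1428 ≈ 3.998 mcg/mL.

4.0 mcg/mL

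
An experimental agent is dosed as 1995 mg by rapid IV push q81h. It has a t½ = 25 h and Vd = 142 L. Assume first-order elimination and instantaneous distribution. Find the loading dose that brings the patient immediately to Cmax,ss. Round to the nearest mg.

2231 mg

f = (1/2)^(81/25) ≈ 0.105843; accumulation ratio R = 1/(1−f) ≈ 1.11837.
Loading dose to hit Cmax,ss on first dose: D_load = D_maint·R ≈ 1995 × 1.11837 ≈ 2231.15 mg.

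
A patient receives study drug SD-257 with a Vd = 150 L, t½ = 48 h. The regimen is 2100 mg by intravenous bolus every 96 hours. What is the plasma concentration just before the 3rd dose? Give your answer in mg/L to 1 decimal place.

4.4 mg/L

f = (1/2)^(τ/t½) = (1/2)^(96/48) ≈ 0.2500.
C₀ = D/Vd = 2100/150 ≈ 14.000 mg/L.
Before the 3rd dose, 2 doses have been given. Superposition: Cmin = C₀·(f + f²).
≈ 14.000 × (0.2500 + 0.0625) ≈ 14.000 × 0.3125 ≈ 4.375 mg/L.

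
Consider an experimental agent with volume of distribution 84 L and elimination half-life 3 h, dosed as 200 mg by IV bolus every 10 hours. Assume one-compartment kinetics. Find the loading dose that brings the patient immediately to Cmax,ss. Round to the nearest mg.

222 mg

f = (1/2)^(10/3) ≈ 0.099213; accumulation ratio R = 1/(1−f) ≈ 1.11014.
Loading dose to hit Cmax,ss on first dose: D_load = D_maint·R ≈ 200 × 1.11014 ≈ 222.03 mg.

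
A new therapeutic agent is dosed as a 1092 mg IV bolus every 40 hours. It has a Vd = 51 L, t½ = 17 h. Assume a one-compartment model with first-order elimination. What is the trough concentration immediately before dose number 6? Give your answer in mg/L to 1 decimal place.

5.2 mg/L

f = (1/2)^(τ/t½) = (1/2)^(40/17) ≈ 0.1957.
C₀ = D/Vd = 1092/51 ≈ 21.412 mg/L.
Before the 6th dose, 5 doses have been given. Superposition: Cmin = C₀·(f + f² + … + f^5).
≈ 21.412 × (0.1957 + 0.0383 + 0.0075 + 0.0015 + 0.0003) ≈ 21.412 × 0.2433 ≈ 5.210 mg/L.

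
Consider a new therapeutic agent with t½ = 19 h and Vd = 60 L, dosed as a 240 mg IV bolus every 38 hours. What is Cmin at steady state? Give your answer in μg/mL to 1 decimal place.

1.3 μg/mL

The dosing interval is 2 half-lives, so f = 2^(−2) = 0.25.
At steady state, R = 1/(1 − 0.25) = 4/3.
Single-dose peak C₀ = D/Vd = 240/60 = 4 μg/mL.
Steady-state peak Cmax,ss = C₀·R = 4 × 4/3 ≈ 5.333 μg/mL.
Steady-state trough Cmin,ss = Cmax,ss·f ≈ 5.333 × 0.25 ≈ 1.333 μg/mL.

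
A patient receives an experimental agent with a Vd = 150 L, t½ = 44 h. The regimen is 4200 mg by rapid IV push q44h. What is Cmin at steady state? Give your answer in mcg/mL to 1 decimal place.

τ = 44 h = 1 half-life, so f = (1/2)^1 = 0.5.
Accumulation ratio R = 1/(1 − f) = 1/0.5 = 2/1.
Single-dose peak C₀ = D/Vd = 4200/150 = 28 mcg/mL.
Steady-state peak Cmax,ss = C₀·R = 28 × 2/1 ≈ 56.000 mcg/mL.
Steady-state trough Cmin,ss = Cmax,ss·f ≈ 56.000 × 0.5 ≈ 28.000 mcg/mL.

28.0 mcg/mL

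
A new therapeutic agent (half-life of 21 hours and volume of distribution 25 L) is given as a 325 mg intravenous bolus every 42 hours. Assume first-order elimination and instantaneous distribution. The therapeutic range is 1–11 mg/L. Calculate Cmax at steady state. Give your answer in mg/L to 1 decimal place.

17.3 mg/L

τ = 42 h = 2 half-lives, so f = (1/2)^2 = 0.25.
At steady state, R = 1/(1 − 0.25) = 4/3.
Single-dose peak C₀ = D/Vd = 325/25 = 13 mg/L.
Steady-state peak Cmax,ss = C₀·R = 13 × 4/3 ≈ 17.333 mg/L.
Peak 17.3 mg/L vs MTC 11 mg/L: exceeds toxic threshold.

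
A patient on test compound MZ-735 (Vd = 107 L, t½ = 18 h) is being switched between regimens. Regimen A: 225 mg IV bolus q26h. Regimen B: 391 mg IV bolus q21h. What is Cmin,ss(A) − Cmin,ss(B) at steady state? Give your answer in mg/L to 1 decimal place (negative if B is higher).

-1.7 mg/L

Regimen A: f = (1/2)^(26/18) ≈ 0.3674; Cmin,ss = (225/107)·f/(1−f) ≈ 1.221 mg/L.
Regimen B: f = (1/2)^(21/18) ≈ 0.4454; Cmin,ss = (391/107)·f/(1−f) ≈ 2.935 mg/L.
Difference ≈ 1.221 − 2.935 ≈ -1.714 mg/L.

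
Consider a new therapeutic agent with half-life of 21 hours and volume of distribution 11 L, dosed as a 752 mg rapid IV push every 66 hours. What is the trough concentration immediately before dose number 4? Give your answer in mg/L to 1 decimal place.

f = (1/2)^(τ/t½) = (1/2)^(66/21) ≈ 0.1132.
C₀ = D/Vd = 752/11 ≈ 68.364 mg/L.
Before the 4th dose, 3 doses have been given. Superposition: Cmin = C₀·(f + f² + … + f^3).
≈ 68.364 × (0.1132 + 0.0128 + 0.0015) ≈ 68.364 × 0.1275 ≈ 8.716 mg/L.

8.7 mg/L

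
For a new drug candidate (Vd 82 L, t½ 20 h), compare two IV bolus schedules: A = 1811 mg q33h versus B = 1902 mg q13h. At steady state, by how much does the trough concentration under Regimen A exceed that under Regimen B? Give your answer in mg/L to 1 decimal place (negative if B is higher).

Regimen A: f = (1/2)^(33/20) ≈ 0.3186; Cmin,ss = (1811/82)·f/(1−f) ≈ 10.326 mg/L.
Regimen B: f = (1/2)^(13/20) ≈ 0.6373; Cmin,ss = (1902/82)·f/(1−f) ≈ 40.756 mg/L.
Difference ≈ 10.326 − 40.756 ≈ -30.430 mg/L.

-30.4 mg/L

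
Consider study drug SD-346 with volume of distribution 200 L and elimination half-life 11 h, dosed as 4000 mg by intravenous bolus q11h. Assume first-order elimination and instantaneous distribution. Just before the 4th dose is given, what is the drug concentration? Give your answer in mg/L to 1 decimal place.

f = (1/2)^(τ/t½) = (1/2)^(11/11) ≈ 0.5000.
C₀ = D/Vd = 4000/200 ≈ 20.000 mg/L.
Before the 4th dose, 3 doses have been given. Superposition: Cmin = C₀·(f + f² + … + f^3).
≈ 20.000 × (0.5000 + 0.2500 + 0.1250) ≈ 20.000 × 0.8750 ≈ 17.500 mg/L.

17.5 mg/L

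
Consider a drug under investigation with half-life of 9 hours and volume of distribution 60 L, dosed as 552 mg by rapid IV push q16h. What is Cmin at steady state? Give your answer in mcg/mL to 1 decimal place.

τ/t½ = 16/9 ≈ 1.7778, so fraction remaining f = (1/2)^(16/9) ≈ 0.2916.
Single-dose peak C₀ = D/Vd = 552/60 ≈ 9.200 mcg/mL.
Steady-state trough Cmin,ss = C₀·f/(1−f) ≈ 9.200 × 0.2916/0.7084 ≈ 3.787 mcg/mL.

3.8 mcg/mL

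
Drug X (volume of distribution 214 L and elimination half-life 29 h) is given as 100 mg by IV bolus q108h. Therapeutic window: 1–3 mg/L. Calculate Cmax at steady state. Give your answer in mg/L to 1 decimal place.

0.5 mg/L

Over one 108-h interval, 108/29 ≈ 3.7241 half-lives elapse, leaving f ≈ 0.0757 of each dose.
At steady state, accumulation factor R = 1/(1 − e^(−kτ)) ≈ 1.0819.
Each bolus raises the concentration by D/Vd = 100/214 ≈ 0.467 mg/L.
Steady-state peak Cmax,ss = C₀·R ≈ 0.467 × 1.0819 ≈ 0.505 mg/L.
Peak 0.5 mg/L vs MTC 3 mg/L: below toxic threshold.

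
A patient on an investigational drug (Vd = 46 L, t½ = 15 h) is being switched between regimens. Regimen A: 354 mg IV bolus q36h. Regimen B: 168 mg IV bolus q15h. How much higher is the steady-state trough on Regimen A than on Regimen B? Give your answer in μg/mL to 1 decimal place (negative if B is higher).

-1.9 μg/mL

Regimen A: f = (1/2)^(36/15) ≈ 0.1895; Cmin,ss = (354/46)·f/(1−f) ≈ 1.799 μg/mL.
Regimen B: f = (1/2)^(15/15) ≈ 0.5000; Cmin,ss = (168/46)·f/(1−f) ≈ 3.652 μg/mL.
Difference ≈ 1.799 − 3.652 ≈ -1.853 μg/mL.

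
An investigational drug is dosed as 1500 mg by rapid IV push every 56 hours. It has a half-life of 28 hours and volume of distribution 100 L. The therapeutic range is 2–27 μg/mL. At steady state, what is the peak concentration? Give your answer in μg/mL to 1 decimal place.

τ = 56 h = 2 half-lives, so f = (1/2)^2 = 0.25.
At steady state, R = 1/(1 − 0.25) = 4/3.
Single-dose peak C₀ = D/Vd = 1500/100 = 15 μg/mL.
Steady-state peak Cmax,ss = C₀·R = 15 × 4/3 ≈ 20.000 μg/mL.
Peak 20.0 μg/mL vs MTC 27 μg/mL: below toxic threshold.

20.0 μg/mL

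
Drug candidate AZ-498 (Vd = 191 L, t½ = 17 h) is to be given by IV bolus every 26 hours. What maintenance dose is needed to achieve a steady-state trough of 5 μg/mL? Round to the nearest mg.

τ/t½ = 26/17 ≈ 1.5294, so f = (1/2)^(26/17) ≈ 0.346419.
Cmin,ss = (D/Vd)·f/(1−f), so D = Cmin,ss·Vd·(1−f)/f.
D = 5 × 191 × (1−f)/f ≈ 5 × 191 × 1.88668 ≈ 1801.78 mg.

1802 mg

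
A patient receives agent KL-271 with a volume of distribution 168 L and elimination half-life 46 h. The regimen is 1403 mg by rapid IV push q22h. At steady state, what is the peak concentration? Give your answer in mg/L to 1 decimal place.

Over one 22-h interval, 22/46 ≈ 0.47826 half-lives elapse, leaving f ≈ 0.7178 of each dose.
Accumulation ratio R = 1/(1 − f) ≈ 1/0.2822 ≈ 3.5436.
Single-dose peak C₀ = D/Vd = 1403/168 ≈ 8.351 mg/L.
Steady-state peak Cmax,ss = C₀·R ≈ 8.351 × 3.5436 ≈ 29.593 mg/L.

29.6 mg/L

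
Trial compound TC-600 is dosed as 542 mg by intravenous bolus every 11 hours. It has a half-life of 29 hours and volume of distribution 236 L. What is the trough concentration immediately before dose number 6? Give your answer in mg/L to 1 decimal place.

5.6 mg/L

f = (1/2)^(τ/t½) = (1/2)^(11/29) ≈ 0.7688.
C₀ = D/Vd = 542/236 ≈ 2.297 mg/L.
Before the 6th dose, 5 doses have been given. Superposition: Cmin = C₀·(f + f² + … + f^5).
≈ 2.297 × (0.7688 + 0.5911 + 0.4544 + 0.3493 + 0.2686) ≈ 2.297 × 2.4322 ≈ 5.587 mg/L.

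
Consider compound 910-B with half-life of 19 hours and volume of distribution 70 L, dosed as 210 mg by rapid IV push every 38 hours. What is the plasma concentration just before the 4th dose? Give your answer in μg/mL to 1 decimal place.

f = (1/2)^(τ/t½) = (1/2)^(38/19) ≈ 0.2500.
C₀ = D/Vd = 210/70 ≈ 3.000 μg/mL.
Before the 4th dose, 3 doses have been given. Superposition: Cmin = C₀·(f + f² + … + f^3).
≈ 3.000 × (0.2500 + 0.0625 + 0.0156) ≈ 3.000 × 0.3281 ≈ 0.984 μg/mL.

1.0 μg/mL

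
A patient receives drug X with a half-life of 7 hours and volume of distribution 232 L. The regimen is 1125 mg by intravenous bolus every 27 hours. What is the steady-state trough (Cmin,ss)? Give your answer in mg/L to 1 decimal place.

0.4 mg/L

τ/t½ = 27/7 ≈ 3.8571, so fraction remaining f = (1/2)^(27/7) ≈ 0.0690.
Single-dose peak C₀ = D/Vd = 1125/232 ≈ 4.849 mg/L.
Steady-state trough Cmin,ss = C₀·f/(1−f) ≈ 4.849 × 0.0690/0.9310 ≈ 0.359 mg/L.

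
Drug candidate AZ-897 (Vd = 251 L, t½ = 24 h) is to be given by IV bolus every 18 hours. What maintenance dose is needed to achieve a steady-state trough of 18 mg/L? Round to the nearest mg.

3080 mg

τ/t½ = 18/24 ≈ 0.75, so f = (1/2)^(18/24) ≈ 0.594604.
Cmin,ss = (D/Vd)·f/(1−f), so D = Cmin,ss·Vd·(1−f)/f.
D = 18 × 251 × (1−f)/f ≈ 18 × 251 × 0.68179 ≈ 3080.33 mg.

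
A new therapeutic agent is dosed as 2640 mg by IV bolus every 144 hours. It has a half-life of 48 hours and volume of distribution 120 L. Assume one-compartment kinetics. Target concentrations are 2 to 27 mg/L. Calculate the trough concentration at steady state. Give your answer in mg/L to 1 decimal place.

τ = 144 h = 3 half-lives, so f = (1/2)^3 = 0.125.
Accumulation ratio R = 1/(1 − f) = 1/0.875 = 8/7.
Single-dose peak C₀ = D/Vd = 2640/120 = 22 mg/L.
Steady-state peak Cmax,ss = C₀·R = 22 × 8/7 ≈ 25.143 mg/L.
Steady-state trough Cmin,ss = Cmax,ss·f ≈ 25.143 × 0.125 ≈ 3.143 mg/L.
Trough 3.1 mg/L vs MEC 2 mg/L: adequate.

3.1 mg/L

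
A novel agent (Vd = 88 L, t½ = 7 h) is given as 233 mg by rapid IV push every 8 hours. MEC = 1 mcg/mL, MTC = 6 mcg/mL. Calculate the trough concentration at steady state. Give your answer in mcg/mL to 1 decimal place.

Over one 8-h interval, 8/7 ≈ 1.1429 half-lives elapse, leaving f ≈ 0.4529 of each dose.
Accumulation ratio R = 1/(1 − f) ≈ 1/0.5471 ≈ 1.8278.
Each bolus raises the concentration by D/Vd = 233/88 ≈ 2.648 mcg/mL.
Cmax,ss = C₀/(1 − f) ≈ 2.648/0.5471 ≈ 4.840 mcg/mL.
One interval later, Cmin,ss = Cmax,ss·e^(−kτ) ≈ 4.840 × 0.4529 ≈ 2.192 mcg/mL.
Trough 2.2 mcg/mL vs MEC 1 mcg/mL: adequate.

2.2 mcg/mL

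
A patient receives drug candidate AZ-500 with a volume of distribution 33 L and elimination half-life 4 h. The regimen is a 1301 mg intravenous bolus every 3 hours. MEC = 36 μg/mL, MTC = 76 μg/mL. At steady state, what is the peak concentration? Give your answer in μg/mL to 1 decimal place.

k = ln2/t½ = ln2/4 ≈ 0.173287 h⁻¹; fraction remaining f = e^(−kτ) = e^(−0.173287×3) ≈ 0.5946.
At steady state, accumulation factor R = 1/(1 − e^(−kτ)) ≈ 2.4667.
Each bolus raises the concentration by D/Vd = 1301/33 ≈ 39.424 μg/mL.
Steady-state peak Cmax,ss = C₀·R ≈ 39.424 × 2.4667 ≈ 97.247 μg/mL.
Peak 97.2 μg/mL vs MTC 76 μg/mL: exceeds toxic threshold.

97.2 μg/mL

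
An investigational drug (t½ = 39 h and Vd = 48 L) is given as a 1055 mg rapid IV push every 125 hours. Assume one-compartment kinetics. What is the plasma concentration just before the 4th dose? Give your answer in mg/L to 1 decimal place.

2.7 mg/L

f = (1/2)^(τ/t½) = (1/2)^(125/39) ≈ 0.1084.
C₀ = D/Vd = 1055/48 ≈ 21.979 mg/L.
Before the 4th dose, 3 doses have been given. Superposition: Cmin = C₀·(f + f² + … + f^3).
≈ 21.979 × (0.1084 + 0.0118 + 0.0013) ≈ 21.979 × 0.1215 ≈ 2.670 mg/L.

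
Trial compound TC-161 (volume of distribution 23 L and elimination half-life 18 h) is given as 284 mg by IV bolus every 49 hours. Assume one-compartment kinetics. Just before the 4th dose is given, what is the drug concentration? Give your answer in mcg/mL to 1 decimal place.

f = (1/2)^(τ/t½) = (1/2)^(49/18) ≈ 0.1515.
C₀ = D/Vd = 284/23 ≈ 12.348 mcg/mL.
Before the 4th dose, 3 doses have been given. Superposition: Cmin = C₀·(f + f² + … + f^3).
≈ 12.348 × (0.1515 + 0.0230 + 0.0035) ≈ 12.348 × 0.1780 ≈ 2.198 mcg/mL.

2.2 mcg/mL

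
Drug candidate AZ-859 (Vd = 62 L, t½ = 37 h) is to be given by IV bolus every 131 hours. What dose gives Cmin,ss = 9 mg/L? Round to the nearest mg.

5935 mg

τ/t½ = 131/37 ≈ 3.5405, so f = (1/2)^(131/37) ≈ 0.085939.
Cmin,ss = (D/Vd)·f/(1−f), so D = Cmin,ss·Vd·(1−f)/f.
D = 9 × 62 × (1−f)/f ≈ 9 × 62 × 10.63616 ≈ 5934.98 mg.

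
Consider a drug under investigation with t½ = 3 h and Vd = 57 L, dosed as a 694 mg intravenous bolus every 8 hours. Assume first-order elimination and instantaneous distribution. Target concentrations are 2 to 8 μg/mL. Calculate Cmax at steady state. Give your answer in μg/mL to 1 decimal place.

14.5 μg/mL

τ/t½ = 8/3 ≈ 2.6667, so fraction remaining f = (1/2)^(8/3) ≈ 0.1575.
Accumulation ratio R = 1/(1 − f) ≈ 1/0.8425 ≈ 1.1869.
Single-dose peak C₀ = D/Vd = 694/57 ≈ 12.175 μg/mL.
Steady-state peak Cmax,ss = C₀·R ≈ 12.175 × 1.1869 ≈ 14.451 μg/mL.
Peak 14.5 μg/mL vs MTC 8 μg/mL: exceeds toxic threshold.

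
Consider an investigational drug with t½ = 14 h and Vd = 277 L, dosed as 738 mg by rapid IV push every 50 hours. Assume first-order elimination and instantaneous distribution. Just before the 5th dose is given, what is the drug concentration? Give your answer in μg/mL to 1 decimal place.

f = (1/2)^(τ/t½) = (1/2)^(50/14) ≈ 0.0841.
C₀ = D/Vd = 738/277 ≈ 2.664 μg/mL.
Before the 5th dose, 4 doses have been given. Superposition: Cmin = C₀·(f + f² + … + f^4).
≈ 2.664 × (0.0841 + 0.0071 + 0.0006 + 0.0001) ≈ 2.664 × 0.0919 ≈ 0.245 μg/mL.

0.2 μg/mL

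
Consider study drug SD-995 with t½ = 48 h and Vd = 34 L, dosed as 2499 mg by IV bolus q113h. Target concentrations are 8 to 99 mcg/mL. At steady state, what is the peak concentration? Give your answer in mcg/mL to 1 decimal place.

Over one 113-h interval, 113/48 ≈ 2.3542 half-lives elapse, leaving f ≈ 0.1956 of each dose.
At steady state, accumulation factor R = 1/(1 − e^(−kτ)) ≈ 1.2432.
Each bolus raises the concentration by D/Vd = 2499/34 ≈ 73.500 mcg/mL.
Steady-state peak Cmax,ss = C₀·R ≈ 73.500 × 1.2432 ≈ 91.375 mcg/mL.
Peak 91.4 mcg/mL vs MTC 99 mcg/mL: below toxic threshold.

91.4 mcg/mL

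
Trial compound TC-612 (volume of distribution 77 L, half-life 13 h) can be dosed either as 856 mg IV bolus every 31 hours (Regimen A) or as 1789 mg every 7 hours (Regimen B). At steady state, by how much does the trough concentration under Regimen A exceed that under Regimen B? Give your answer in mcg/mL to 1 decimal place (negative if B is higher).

Regimen A: f = (1/2)^(31/13) ≈ 0.1915; Cmin,ss = (856/77)·f/(1−f) ≈ 2.633 mcg/mL.
Regimen B: f = (1/2)^(7/13) ≈ 0.6885; Cmin,ss = (1789/77)·f/(1−f) ≈ 51.353 mcg/mL.
Difference ≈ 2.633 − 51.353 ≈ -48.720 mcg/mL.

-48.7 mcg/mL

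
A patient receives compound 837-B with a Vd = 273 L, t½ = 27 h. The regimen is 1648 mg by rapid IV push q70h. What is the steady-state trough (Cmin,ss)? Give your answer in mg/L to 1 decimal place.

k = ln2/t½ = ln2/27 ≈ 0.025672 h⁻¹; fraction remaining f = e^(−kτ) = e^(−0.025672×70) ≈ 0.1658.
Each bolus raises the concentration by D/Vd = 1648/273 ≈ 6.037 mg/L.
Steady-state trough Cmin,ss = C₀·f/(1−f) ≈ 6.037 × 0.1658/0.8342 ≈ 1.200 mg/L.

1.2 mg/L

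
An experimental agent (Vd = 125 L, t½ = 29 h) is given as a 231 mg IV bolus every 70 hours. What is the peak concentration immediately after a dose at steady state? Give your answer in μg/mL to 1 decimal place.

τ/t½ = 70/29 ≈ 2.4138, so fraction remaining f = (1/2)^(70/29) ≈ 0.1877.
At steady state, accumulation factor R = 1/(1 − e^(−kτ)) ≈ 1.2311.
Each bolus raises the concentration by D/Vd = 231/125 ≈ 1.848 μg/mL.
Cmax,ss = C₀/(1 − f) ≈ 1.848/0.8123 ≈ 2.275 μg/mL.

2.3 μg/mL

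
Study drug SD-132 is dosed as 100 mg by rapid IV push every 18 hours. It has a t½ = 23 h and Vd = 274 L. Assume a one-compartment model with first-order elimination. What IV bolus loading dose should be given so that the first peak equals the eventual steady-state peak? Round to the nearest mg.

f = (1/2)^(18/23) ≈ 0.581315; accumulation ratio R = 1/(1−f) ≈ 2.38843.
Loading dose to hit Cmax,ss on first dose: D_load = D_maint·R ≈ 100 × 2.38843 ≈ 238.84 mg.

239 mg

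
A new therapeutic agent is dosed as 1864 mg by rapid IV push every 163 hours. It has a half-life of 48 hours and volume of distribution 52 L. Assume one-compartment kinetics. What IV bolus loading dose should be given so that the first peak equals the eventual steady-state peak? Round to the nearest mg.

f = (1/2)^(163/48) ≈ 0.095006; accumulation ratio R = 1/(1−f) ≈ 1.10498.
Loading dose to hit Cmax,ss on first dose: D_load = D_maint·R ≈ 1864 × 1.10498 ≈ 2059.68 mg.

2060 mg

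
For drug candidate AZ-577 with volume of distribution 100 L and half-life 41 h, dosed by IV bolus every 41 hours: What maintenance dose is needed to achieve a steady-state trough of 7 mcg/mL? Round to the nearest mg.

τ/t½ = 41/41 ≈ 1, so f = (1/2)^(41/41) ≈ 0.500000.
Cmin,ss = (D/Vd)·f/(1−f), so D = Cmin,ss·Vd·(1−f)/f.
D = 7 × 100 × (1−f)/f ≈ 7 × 100 × 1.00000 ≈ 700.00 mg.

700 mg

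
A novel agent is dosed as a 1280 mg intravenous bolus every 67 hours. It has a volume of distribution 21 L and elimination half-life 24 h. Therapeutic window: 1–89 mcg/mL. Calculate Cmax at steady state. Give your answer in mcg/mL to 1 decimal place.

71.2 mcg/mL

k = ln2/t½ = ln2/24 ≈ 0.028881 h⁻¹; fraction remaining f = e^(−kτ) = e^(−0.028881×67) ≈ 0.1444.
At steady state, accumulation factor R = 1/(1 − e^(−kτ)) ≈ 1.1688.
Each bolus raises the concentration by D/Vd = 1280/21 ≈ 60.952 mcg/mL.
Steady-state peak Cmax,ss = C₀·R ≈ 60.952 × 1.1688 ≈ 71.241 mcg/mL.
Peak 71.2 mcg/mL vs MTC 89 mcg/mL: below toxic threshold.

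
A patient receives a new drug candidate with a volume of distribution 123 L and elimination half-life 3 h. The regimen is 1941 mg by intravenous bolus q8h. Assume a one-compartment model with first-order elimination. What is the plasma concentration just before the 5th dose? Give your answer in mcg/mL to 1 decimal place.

2.9 mcg/mL

f = (1/2)^(τ/t½) = (1/2)^(8/3) ≈ 0.1575.
C₀ = D/Vd = 1941/123 ≈ 15.780 mcg/mL.
Before the 5th dose, 4 doses have been given. Superposition: Cmin = C₀·(f + f² + … + f^4).
≈ 15.780 × (0.1575 + 0.0248 + 0.0039 + 0.0006) ≈ 15.780 × 0.1868 ≈ 2.948 mcg/mL.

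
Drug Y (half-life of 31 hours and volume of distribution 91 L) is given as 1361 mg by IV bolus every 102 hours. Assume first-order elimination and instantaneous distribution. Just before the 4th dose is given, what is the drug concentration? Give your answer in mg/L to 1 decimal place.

1.7 mg/L

f = (1/2)^(τ/t½) = (1/2)^(102/31) ≈ 0.1022.
C₀ = D/Vd = 1361/91 ≈ 14.956 mg/L.
Before the 4th dose, 3 doses have been given. Superposition: Cmin = C₀·(f + f² + … + f^3).
≈ 14.956 × (0.1022 + 0.0104 + 0.0011) ≈ 14.956 × 0.1137 ≈ 1.700 mg/L.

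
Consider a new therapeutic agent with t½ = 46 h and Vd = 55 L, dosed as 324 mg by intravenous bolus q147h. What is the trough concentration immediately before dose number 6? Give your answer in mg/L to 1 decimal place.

f = (1/2)^(τ/t½) = (1/2)^(147/46) ≈ 0.1091.
C₀ = D/Vd = 324/55 ≈ 5.891 mg/L.
Before the 6th dose, 5 doses have been given. Superposition: Cmin = C₀·(f + f² + … + f^5).
≈ 5.891 × (0.1091 + 0.0119 + 0.0013 + 0.0001 + 0.0000) ≈ 5.891 × 0.1224 ≈ 0.721 mg/L.

0.7 mg/L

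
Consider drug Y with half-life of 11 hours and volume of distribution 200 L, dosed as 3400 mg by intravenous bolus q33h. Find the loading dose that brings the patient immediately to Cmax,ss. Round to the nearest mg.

3886 mg

f = (1/2)^(33/11) ≈ 0.125000; accumulation ratio R = 1/(1−f) ≈ 1.14286.
Loading dose to hit Cmax,ss on first dose: D_load = D_maint·R ≈ 3400 × 1.14286 ≈ 3885.72 mg.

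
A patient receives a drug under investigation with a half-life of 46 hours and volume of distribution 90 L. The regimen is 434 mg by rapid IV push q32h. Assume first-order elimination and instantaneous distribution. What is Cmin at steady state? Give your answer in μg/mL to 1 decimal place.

7.8 μg/mL

τ/t½ = 32/46 ≈ 0.69565, so fraction remaining f = (1/2)^(32/46) ≈ 0.6174.
Single-dose peak C₀ = D/Vd = 434/90 ≈ 4.822 μg/mL.
Steady-state trough Cmin,ss = C₀·f/(1−f) ≈ 4.822 × 0.6174/0.3826 ≈ 7.781 μg/mL.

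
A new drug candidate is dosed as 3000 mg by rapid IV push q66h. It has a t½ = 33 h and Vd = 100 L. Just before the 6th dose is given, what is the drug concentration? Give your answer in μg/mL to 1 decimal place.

f = (1/2)^(τ/t½) = (1/2)^(66/33) ≈ 0.2500.
C₀ = D/Vd = 3000/100 ≈ 30.000 μg/mL.
Before the 6th dose, 5 doses have been given. Superposition: Cmin = C₀·(f + f² + … + f^5).
≈ 30.000 × (0.2500 + 0.0625 + 0.0156 + 0.0039 + 0.0010) ≈ 30.000 × 0.3330 ≈ 9.990 μg/mL.

10.0 μg/mL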